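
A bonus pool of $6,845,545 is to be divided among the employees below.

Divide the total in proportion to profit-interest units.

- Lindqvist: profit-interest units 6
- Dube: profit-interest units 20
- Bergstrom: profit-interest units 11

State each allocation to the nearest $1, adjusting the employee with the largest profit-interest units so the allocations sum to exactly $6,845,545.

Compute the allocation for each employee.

Lindqvist: $1,110,088 | Dube: $3,700,295 | Bergstrom: $2,035,162

Sum of profit-interest units: 6 + 20 + 11 = 37.
Raw shares: Lindqvist 1,110,088.38; Dube 3,700,294.59; Bergstrom 2,035,162.03.
After rounding ($1): Lindqvist $1,110,088; Dube $3,700,295; Bergstrom $2,035,162. Sum = $6,845,545.
Sum already equals the total — no adjustment.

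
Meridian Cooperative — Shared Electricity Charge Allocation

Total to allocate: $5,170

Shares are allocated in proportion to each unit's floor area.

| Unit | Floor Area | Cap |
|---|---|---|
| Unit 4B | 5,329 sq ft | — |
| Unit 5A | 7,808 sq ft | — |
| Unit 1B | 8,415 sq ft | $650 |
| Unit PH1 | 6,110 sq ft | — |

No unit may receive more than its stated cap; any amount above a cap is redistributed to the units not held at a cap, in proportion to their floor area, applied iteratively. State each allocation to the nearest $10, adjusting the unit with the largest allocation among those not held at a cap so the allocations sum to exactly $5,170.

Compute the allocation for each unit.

Combined floor area = 27,662.
Unconstrained shares: Unit 4B 995.98; Unit 5A 1,459.31; Unit 1B 1,572.76; Unit PH1 1,141.95.
Held at cap: Unit 1B ($650); balance $4,520 reallocated over remaining floor area 19,247.
Shares after redistribution: Unit 4B 1,251.47 → $1,250; Unit 5A 1,833.64 → $1,830; Unit PH1 1,434.88 → $1,430.
Rounding difference +$10 applied to Unit 5A → $1,840.

Unit 4B: $1,250; Unit 5A: $1,840; Unit 1B: $650; Unit PH1: $1,430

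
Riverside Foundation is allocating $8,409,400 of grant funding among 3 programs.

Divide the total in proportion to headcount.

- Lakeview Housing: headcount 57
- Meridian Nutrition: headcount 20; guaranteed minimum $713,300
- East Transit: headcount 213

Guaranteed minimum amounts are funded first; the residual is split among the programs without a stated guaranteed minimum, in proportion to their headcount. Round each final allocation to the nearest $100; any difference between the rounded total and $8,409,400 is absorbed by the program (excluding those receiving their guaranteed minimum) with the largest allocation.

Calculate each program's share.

Lakeview Housing: $1,624,700; Meridian Nutrition: $713,300; East Transit: $6,071,400

Guaranteed amounts: Meridian Nutrition $713,300. Balance $7,696,100.
Balance split over remaining headcount 270: Lakeview Housing 1,624,732.22 → $1,624,700; East Transit 6,071,367.78 → $6,071,400.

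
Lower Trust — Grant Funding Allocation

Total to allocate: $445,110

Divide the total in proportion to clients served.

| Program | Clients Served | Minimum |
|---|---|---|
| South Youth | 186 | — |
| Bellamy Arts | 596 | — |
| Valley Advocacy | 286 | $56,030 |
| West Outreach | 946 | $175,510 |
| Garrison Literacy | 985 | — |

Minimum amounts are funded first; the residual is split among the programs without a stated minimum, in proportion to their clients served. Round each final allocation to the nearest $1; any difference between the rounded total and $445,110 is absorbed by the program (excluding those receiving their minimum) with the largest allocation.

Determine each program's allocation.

South Youth: $22,481; Bellamy Arts: $72,036; Valley Advocacy: $56,030; West Outreach: $175,510; Garrison Literacy: $119,053

Guaranteed amounts: Valley Advocacy $56,030; West Outreach $175,510. Remaining pool $213,570.
Remaining pool split over remaining clients served 1,767: South Youth 22,481.05 → $22,481; Bellamy Arts 72,036.06 → $72,036; Garrison Literacy 119,052.89 → $119,053.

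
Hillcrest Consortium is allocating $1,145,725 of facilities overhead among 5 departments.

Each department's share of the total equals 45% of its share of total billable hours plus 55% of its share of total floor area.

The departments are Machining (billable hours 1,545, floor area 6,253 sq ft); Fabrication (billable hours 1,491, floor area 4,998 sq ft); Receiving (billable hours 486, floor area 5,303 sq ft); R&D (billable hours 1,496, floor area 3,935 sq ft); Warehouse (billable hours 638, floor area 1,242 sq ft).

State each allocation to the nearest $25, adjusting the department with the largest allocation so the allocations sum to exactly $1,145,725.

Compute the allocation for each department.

Machining: $322,150 | Fabrication: $280,850 | Receiving: $198,075 | R&D: $250,475 | Warehouse: $94,175

Billable hours total 5,656; floor area total 21,731.
Combined weights (45% billable hours + 55% floor area): Machining 0.2812; Fabrication 0.2451; Receiving 0.1729; R&D 0.2186; Warehouse 0.0822.
Unrounded shares: Machining 322,157.99; Fabrication 280,843.49; Receiving 198,076.37; R&D 250,474.73; Warehouse 94,172.42.
After rounding ($25): Machining $322,150; Fabrication $280,850; Receiving $198,075; R&D $250,475; Warehouse $94,175. Sum = $1,145,725.
Rounded total matches; no reconciliation needed.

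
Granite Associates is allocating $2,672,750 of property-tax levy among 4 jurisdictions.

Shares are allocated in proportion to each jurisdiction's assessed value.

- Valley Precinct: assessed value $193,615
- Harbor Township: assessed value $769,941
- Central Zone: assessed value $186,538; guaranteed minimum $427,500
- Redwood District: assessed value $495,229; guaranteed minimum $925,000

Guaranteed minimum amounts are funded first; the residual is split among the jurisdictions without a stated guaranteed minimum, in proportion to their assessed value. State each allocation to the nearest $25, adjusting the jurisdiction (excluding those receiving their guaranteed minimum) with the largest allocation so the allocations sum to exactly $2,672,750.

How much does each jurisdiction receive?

Valley Precinct: $265,300; Harbor Township: $1,054,950; Central Zone: $427,500; Redwood District: $925,000

Fund the minimums — Central Zone $427,500; Redwood District $925,000. Remaining pool $1,320,250.
Remaining pool split over remaining assessed value 963,556: Valley Precinct 265,288.37 → $265,300; Harbor Township 1,054,961.63 → $1,054,950.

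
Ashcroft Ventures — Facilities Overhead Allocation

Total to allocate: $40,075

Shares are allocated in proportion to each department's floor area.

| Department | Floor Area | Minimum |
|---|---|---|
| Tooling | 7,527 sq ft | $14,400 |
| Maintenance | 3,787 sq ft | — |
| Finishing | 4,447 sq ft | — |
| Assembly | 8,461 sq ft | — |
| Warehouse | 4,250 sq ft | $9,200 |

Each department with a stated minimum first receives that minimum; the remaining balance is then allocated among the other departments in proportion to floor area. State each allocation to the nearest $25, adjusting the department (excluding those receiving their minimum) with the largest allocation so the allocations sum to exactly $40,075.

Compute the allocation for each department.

Guaranteed amounts: Tooling $14,400; Warehouse $9,200. Residual $16,475.
Residual split over remaining floor area 16,695: Maintenance 3,737.10 → $3,725; Finishing 4,388.40 → $4,400; Assembly 8,349.50 → $8,350.

Tooling: $14,400 | Maintenance: $3,725 | Finishing: $4,400 | Assembly: $8,350 | Warehouse: $9,200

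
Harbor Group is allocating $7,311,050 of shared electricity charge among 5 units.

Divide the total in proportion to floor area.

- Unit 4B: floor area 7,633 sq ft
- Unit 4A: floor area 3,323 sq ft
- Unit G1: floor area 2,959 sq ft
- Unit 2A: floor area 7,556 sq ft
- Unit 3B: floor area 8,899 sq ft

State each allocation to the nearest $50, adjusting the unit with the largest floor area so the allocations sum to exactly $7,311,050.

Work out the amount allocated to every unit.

Floor area total: 30,370.
Unrounded shares: Unit 4B 7,633/30,370 × $7,311,050 = 1,837,512.17; Unit 4A 3,323/30,370 × $7,311,050 = 799,954.53; Unit G1 2,959/30,370 × $7,311,050 = 712,327.85; Unit 2A 7,556/30,370 × $7,311,050 = 1,818,975.76; Unit 3B 8,899/30,370 × $7,311,050 = 2,142,279.68.
Rounded to nearest $50: Unit 4B $1,837,500; Unit 4A $799,950; Unit G1 $712,350; Unit 2A $1,819,000; Unit 3B $2,142,300. Sum = $7,311,100.
Difference $7,311,050 − $7,311,100 = −$50 applied to largest floor area (Unit 3B): Unit 3B becomes $2,142,250.

Unit 4B: $1,837,500 · Unit 4A: $799,950 · Unit G1: $712,350 · Unit 2A: $1,819,000 · Unit 3B: $2,142,250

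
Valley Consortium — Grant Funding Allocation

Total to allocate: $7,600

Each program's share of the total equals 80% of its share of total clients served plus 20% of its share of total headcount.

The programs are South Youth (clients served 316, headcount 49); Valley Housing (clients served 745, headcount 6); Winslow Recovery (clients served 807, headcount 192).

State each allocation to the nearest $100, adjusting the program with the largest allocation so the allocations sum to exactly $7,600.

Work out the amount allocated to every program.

South Youth: $1,300 | Valley Housing: $2,500 | Winslow Recovery: $3,800

Totals — clients served 1,868, headcount 247.
Combined weights (80% clients served + 20% headcount): South Youth 0.1750; Valley Housing 0.3239; Winslow Recovery 0.5011.
Unrounded shares: South Youth 1,330.06; Valley Housing 2,461.76; Winslow Recovery 3,808.18.
Rounded to nearest $100: South Youth $1,300; Valley Housing $2,500; Winslow Recovery $3,800. Sum = $7,600.
No rounding difference to absorb.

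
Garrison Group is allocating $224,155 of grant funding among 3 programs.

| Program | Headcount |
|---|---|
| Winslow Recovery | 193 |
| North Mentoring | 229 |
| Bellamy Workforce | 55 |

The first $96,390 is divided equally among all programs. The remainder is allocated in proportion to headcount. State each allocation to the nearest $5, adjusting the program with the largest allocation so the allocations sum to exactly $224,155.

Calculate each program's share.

Winslow Recovery: $83,825 | North Mentoring: $93,470 | Bellamy Workforce: $46,860

Equal tier: $96,390 ÷ 3 = $32,130 apiece.
Remainder $127,765 by headcount (total 477): Winslow Recovery 51,695.27 → $51,695; North Mentoring 61,337.91 → $61,340; Bellamy Workforce 14,731.81 → $14,730.
Totals: Winslow Recovery $32,130 + $51,695 = $83,825; North Mentoring $32,130 + $61,340 = $93,470; Bellamy Workforce $32,130 + $14,730 = $46,860.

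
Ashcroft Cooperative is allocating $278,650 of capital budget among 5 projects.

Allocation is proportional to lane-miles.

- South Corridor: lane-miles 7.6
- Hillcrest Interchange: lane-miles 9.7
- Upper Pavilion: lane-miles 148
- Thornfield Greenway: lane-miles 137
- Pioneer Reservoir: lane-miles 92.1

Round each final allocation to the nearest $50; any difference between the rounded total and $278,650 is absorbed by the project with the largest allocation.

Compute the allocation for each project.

South Corridor: $5,350 | Hillcrest Interchange: $6,850 | Upper Pavilion: $104,600 | Thornfield Greenway: $96,800 | Pioneer Reservoir: $65,050

Combined lane-miles = 394.4.
Proportional shares: South Corridor 7.6/394.4 × $278,650 = 5,369.52; Hillcrest Interchange 9.7/394.4 × $278,650 = 6,853.21; Upper Pavilion 148/394.4 × $278,650 = 104,564.40; Thornfield Greenway 137/394.4 × $278,650 = 96,792.72; Pioneer Reservoir 92.1/394.4 × $278,650 = 65,070.14.
Rounded to nearest $50: South Corridor $5,350; Hillcrest Interchange $6,850; Upper Pavilion $104,550; Thornfield Greenway $96,800; Pioneer Reservoir $65,050. Sum = $278,600.
Difference $278,650 − $278,600 = +$50 applied to largest allocation (Upper Pavilion): Upper Pavilion becomes $104,600.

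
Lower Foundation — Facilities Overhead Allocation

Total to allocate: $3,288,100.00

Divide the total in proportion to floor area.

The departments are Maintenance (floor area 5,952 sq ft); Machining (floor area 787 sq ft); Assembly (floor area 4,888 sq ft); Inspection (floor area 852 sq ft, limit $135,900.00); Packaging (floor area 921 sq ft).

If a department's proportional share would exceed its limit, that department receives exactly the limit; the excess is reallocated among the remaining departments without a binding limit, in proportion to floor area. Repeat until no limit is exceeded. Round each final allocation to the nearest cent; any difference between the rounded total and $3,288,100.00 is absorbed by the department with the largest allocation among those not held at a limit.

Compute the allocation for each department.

Maintenance: $1,495,209.95 | Machining: $197,703.33 | Assembly: $1,227,921.07 | Inspection: $135,900.00 | Packaging: $231,365.65

Total floor area = 13,400.
Proportional shares (ignoring caps): Maintenance 1,460,505.3134; Machining 193,114.5299; Assembly 1,199,420.3582; Inspection 209,064.2687; Packaging 225,995.5299.
Capped: Inspection ($135,900.00); remaining pool $3,152,200.00 reallocated over remaining floor area 12,548.
Remaining shares: Maintenance 1,495,209.9458 → $1,495,209.95; Machining 197,703.3312 → $197,703.33; Assembly 1,227,921.0711 → $1,227,921.07; Packaging 231,365.6519 → $231,365.65.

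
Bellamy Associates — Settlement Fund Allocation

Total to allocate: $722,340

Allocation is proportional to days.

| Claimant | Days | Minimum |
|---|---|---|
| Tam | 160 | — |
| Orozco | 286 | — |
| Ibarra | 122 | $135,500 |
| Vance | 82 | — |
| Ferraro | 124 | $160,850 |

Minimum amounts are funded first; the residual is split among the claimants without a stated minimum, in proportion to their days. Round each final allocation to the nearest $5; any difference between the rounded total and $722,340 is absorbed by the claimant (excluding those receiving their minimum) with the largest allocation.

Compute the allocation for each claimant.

Guaranteed amounts: Ibarra $135,500; Ferraro $160,850. Remaining pool $425,990.
Remaining pool split over remaining days 528: Tam 129,087.88 → $129,090; Orozco 230,744.58 → $230,745; Vance 66,157.54 → $66,160.
Rounding difference −$5 applied to Orozco → $230,740.

Tam: $129,090; Orozco: $230,740; Ibarra: $135,500; Vance: $66,160; Ferraro: $160,850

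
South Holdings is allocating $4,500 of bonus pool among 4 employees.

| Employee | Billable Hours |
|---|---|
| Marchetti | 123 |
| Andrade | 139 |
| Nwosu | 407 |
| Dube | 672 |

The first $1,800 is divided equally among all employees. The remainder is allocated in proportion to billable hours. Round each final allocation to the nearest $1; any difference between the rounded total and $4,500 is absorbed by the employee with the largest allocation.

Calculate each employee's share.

Equal tier: $1,800 ÷ 4 = $450 apiece.
Remainder $2,700 by billable hours (total 1,341): Marchetti 247.65 → $248; Andrade 279.87 → $280; Nwosu 819.46 → $819; Dube 1,353.02 → $1,353.
Totals: Marchetti $450 + $248 = $698; Andrade $450 + $280 = $730; Nwosu $450 + $819 = $1,269; Dube $450 + $1,353 = $1,803.

Marchetti: $698; Andrade: $730; Nwosu: $1,269; Dube: $1,803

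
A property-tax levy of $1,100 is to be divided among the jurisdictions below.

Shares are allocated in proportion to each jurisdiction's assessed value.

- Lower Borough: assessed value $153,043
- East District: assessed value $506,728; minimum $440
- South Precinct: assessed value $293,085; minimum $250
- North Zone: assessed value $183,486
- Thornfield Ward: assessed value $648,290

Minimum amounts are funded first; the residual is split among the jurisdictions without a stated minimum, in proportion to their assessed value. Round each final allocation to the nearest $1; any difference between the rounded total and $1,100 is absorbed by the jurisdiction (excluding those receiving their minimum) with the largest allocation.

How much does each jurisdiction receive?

Lower Borough: $64; East District: $440; South Precinct: $250; North Zone: $76; Thornfield Ward: $270

Guaranteed amounts: East District $440; South Precinct $250. Balance $410.
Balance split over remaining assessed value 984,819: Lower Borough 63.71 → $64; North Zone 76.39 → $76; Thornfield Ward 269.90 → $270.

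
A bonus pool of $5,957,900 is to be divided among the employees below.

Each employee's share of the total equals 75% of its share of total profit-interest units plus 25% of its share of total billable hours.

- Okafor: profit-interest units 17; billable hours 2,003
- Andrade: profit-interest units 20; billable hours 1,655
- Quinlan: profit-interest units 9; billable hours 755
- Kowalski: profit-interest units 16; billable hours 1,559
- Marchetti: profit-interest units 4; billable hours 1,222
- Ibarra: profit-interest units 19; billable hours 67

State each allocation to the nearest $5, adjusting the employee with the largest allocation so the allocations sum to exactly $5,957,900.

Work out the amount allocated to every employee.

Okafor: $1,304,570 | Andrade: $1,390,885 | Quinlan: $628,005 | Kowalski: $1,160,920 | Marchetti: $460,950 | Ibarra: $1,012,570

Totals — profit-interest units 85, billable hours 7,261.
Composite weights (75% profit-interest units + 25% billable hours): Okafor 0.2190; Andrade 0.2335; Quinlan 0.1054; Kowalski 0.1949; Marchetti 0.0774; Ibarra 0.1700.
Unrounded shares: Okafor 1,304,567.58; Andrade 1,390,890.21; Quinlan 628,003.21; Kowalski 1,160,918.56; Marchetti 460,952.07; Ibarra 1,012,568.36.
Rounded to nearest $5: Okafor $1,304,570; Andrade $1,390,890; Quinlan $628,005; Kowalski $1,160,920; Marchetti $460,950; Ibarra $1,012,570. Sum = $5,957,905.
Difference $5,957,900 − $5,957,905 = −$5 applied to largest allocation (Andrade): Andrade becomes $1,390,885.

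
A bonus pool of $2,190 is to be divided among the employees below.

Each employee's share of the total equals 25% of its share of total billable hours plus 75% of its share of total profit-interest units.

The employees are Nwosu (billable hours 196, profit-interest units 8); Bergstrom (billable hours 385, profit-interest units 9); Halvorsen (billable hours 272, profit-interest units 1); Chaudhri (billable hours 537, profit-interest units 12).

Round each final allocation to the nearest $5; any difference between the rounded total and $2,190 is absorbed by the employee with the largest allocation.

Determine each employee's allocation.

Nwosu: $515 | Bergstrom: $645 | Halvorsen: $160 | Chaudhri: $870

Totals — billable hours 1,390, profit-interest units 30.
Composite weights (25% billable hours + 75% profit-interest units): Nwosu 0.2353; Bergstrom 0.2942; Halvorsen 0.0739; Chaudhri 0.3966.
Proportional shares: Nwosu 515.20; Bergstrom 644.40; Halvorsen 161.89; Chaudhri 868.52.
Rounded to nearest $5: Nwosu $515; Bergstrom $645; Halvorsen $160; Chaudhri $870. Sum = $2,190.
Rounded total matches; no reconciliation needed.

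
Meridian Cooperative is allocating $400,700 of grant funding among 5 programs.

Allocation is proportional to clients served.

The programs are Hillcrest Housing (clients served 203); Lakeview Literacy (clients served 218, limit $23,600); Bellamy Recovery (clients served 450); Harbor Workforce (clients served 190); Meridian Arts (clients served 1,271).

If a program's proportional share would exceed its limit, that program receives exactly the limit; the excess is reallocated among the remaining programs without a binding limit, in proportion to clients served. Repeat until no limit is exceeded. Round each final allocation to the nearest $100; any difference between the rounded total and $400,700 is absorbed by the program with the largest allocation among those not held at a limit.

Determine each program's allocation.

Combined clients served = 2,332.
Proportional shares (ignoring caps): Hillcrest Housing 34,880.83; Lakeview Literacy 37,458.23; Bellamy Recovery 77,322.04; Harbor Workforce 32,647.08; Meridian Arts 218,391.81.
Capped: Lakeview Literacy ($23,600); residual $377,100 reallocated over remaining clients served 2,114.
Remaining shares: Hillcrest Housing 36,211.59 → $36,200; Bellamy Recovery 80,272.00 → $80,300; Harbor Workforce 33,892.62 → $33,900; Meridian Arts 226,723.79 → $226,700.

Hillcrest Housing: $36,200; Lakeview Literacy: $23,600; Bellamy Recovery: $80,300; Harbor Workforce: $33,900; Meridian Arts: $226,700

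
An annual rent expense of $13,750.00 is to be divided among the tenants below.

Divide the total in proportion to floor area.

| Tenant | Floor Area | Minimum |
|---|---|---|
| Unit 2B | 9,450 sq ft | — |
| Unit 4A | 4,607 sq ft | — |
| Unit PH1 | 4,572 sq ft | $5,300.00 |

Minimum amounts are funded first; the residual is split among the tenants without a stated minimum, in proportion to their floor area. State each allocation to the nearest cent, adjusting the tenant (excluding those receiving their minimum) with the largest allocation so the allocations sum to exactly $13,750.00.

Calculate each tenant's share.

Minimums first: Unit PH1 $5,300.00. Remaining pool $8,450.00.
Remaining pool split over remaining floor area 14,057: Unit 2B 5,680.6218 → $5,680.62; Unit 4A 2,769.3782 → $2,769.38.

Unit 2B: $5,680.62 | Unit 4A: $2,769.38 | Unit PH1: $5,300.00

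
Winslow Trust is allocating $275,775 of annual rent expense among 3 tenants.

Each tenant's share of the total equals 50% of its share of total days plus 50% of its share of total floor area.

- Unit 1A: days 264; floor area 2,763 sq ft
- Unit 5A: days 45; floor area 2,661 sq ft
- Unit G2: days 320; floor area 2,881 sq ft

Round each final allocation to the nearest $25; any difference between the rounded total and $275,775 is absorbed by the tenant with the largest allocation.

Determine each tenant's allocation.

Unit 1A: $103,750 · Unit 5A: $54,050 · Unit G2: $117,975

Totals — days 629, floor area 8,305.
Blended shares (50% days + 50% floor area): Unit 1A 0.3762; Unit 5A 0.1960; Unit G2 0.4278.
Pro-rata amounts: Unit 1A 103,747.24; Unit 5A 54,045.22; Unit G2 117,982.54.
After rounding ($25): Unit 1A $103,750; Unit 5A $54,050; Unit G2 $117,975. Sum = $275,775.
Rounded total matches; no reconciliation needed.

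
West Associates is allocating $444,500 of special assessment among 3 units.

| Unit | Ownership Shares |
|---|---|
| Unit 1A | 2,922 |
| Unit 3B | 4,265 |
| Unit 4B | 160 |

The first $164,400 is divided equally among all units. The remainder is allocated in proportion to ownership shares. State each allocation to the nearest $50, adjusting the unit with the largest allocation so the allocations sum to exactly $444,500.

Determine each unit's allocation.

Unit 1A: $166,200 · Unit 3B: $217,400 · Unit 4B: $60,900

$164,400 shared equally gives $54,800 per unit.
Remainder $280,100 by ownership shares (total 7,347): Unit 1A 111,399.51 → $111,400; Unit 3B 162,600.59 → $162,600; Unit 4B 6,099.90 → $6,100.
Totals: Unit 1A $54,800 + $111,400 = $166,200; Unit 3B $54,800 + $162,600 = $217,400; Unit 4B $54,800 + $6,100 = $60,900.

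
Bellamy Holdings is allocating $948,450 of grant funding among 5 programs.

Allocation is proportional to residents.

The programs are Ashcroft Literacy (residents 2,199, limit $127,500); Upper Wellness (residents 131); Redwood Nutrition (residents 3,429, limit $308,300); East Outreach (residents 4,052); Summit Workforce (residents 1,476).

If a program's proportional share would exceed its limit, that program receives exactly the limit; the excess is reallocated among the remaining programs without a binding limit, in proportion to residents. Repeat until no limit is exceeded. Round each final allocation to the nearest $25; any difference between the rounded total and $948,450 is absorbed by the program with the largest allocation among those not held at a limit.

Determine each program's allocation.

Ashcroft Literacy: $127,500; Upper Wellness: $11,875; Redwood Nutrition: $308,300; East Outreach: $367,075; Summit Workforce: $133,700

Total residents = 11,287.
Proportional shares (ignoring caps): Ashcroft Literacy 184,782.63; Upper Wellness 11,007.97; Redwood Nutrition 288,139.90; East Outreach 340,490.78; Summit Workforce 124,028.72.
Held at cap: Ashcroft Literacy ($127,500); residual $820,950 reallocated over remaining residents 9,088.
Held at cap: Redwood Nutrition ($308,300); residual $512,650 reallocated over remaining residents 5,659.
Redistributed shares: Upper Wellness 11,867.32 → $11,875; East Outreach 367,071.53 → $367,075; Summit Workforce 133,711.15 → $133,700.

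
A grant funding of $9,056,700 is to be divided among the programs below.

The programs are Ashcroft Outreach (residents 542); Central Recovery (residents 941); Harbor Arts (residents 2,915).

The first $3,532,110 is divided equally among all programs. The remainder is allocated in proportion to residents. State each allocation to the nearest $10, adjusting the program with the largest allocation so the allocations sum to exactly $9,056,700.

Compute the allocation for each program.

Equal tier: $3,532,110 ÷ 3 = $1,177,370 apiece.
Remainder $5,524,590 by residents (total 4,398): Ashcroft Outreach 680,838.51 → $680,840; Central Recovery 1,182,046.20 → $1,182,050; Harbor Arts 3,661,705.29 → $3,661,710.
Rounding difference −$10 on remainder applied to Harbor Arts.
Totals: Ashcroft Outreach $1,177,370 + $680,840 = $1,858,210; Central Recovery $1,177,370 + $1,182,050 = $2,359,420; Harbor Arts $1,177,370 + $3,661,700 = $4,839,070.

Ashcroft Outreach: $1,858,210; Central Recovery: $2,359,420; Harbor Arts: $4,839,070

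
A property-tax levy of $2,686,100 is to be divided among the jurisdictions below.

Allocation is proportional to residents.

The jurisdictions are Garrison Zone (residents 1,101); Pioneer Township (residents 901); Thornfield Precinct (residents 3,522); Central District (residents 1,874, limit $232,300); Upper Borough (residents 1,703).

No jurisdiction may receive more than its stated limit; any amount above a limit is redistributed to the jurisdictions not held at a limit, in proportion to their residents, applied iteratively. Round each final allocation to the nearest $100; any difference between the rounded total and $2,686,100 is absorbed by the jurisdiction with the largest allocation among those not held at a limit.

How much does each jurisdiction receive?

Garrison Zone: $373,800 · Pioneer Township: $305,900 · Thornfield Precinct: $1,195,900 · Central District: $232,300 · Upper Borough: $578,200

Residents total: 9,101.
Unconstrained shares: Garrison Zone 324,952.87; Pioneer Township 265,924.20; Thornfield Precinct 1,039,495.02; Central District 553,098.71; Upper Borough 502,629.19.
Held at cap: Central District ($232,300); remaining pool $2,453,800 reallocated over remaining residents 7,227.
Shares after redistribution: Garrison Zone 373,825.07 → $373,800; Pioneer Township 305,918.61 → $305,900; Thornfield Precinct 1,195,832.79 → $1,195,800; Upper Borough 578,223.52 → $578,200.
Rounding difference +$100 applied to Thornfield Precinct → $1,195,900.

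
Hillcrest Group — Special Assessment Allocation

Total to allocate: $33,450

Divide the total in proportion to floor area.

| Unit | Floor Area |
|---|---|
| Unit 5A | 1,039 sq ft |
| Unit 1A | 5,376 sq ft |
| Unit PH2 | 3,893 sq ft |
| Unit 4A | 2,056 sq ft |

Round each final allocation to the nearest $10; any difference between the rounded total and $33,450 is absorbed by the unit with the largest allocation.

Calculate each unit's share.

Sum of floor area: 12,364.
Unrounded shares: Unit 5A 1,039/12,364 × $33,450 = 2,810.95; Unit 1A 5,376/12,364 × $33,450 = 14,544.42; Unit PH2 3,893/12,364 × $33,450 = 10,532.26; Unit 4A 2,056/12,364 × $33,450 = 5,562.37.
After rounding ($10): Unit 5A $2,810; Unit 1A $14,540; Unit PH2 $10,530; Unit 4A $5,560. Sum = $33,440.
Difference $33,450 − $33,440 = +$10 applied to largest allocation (Unit 1A): Unit 1A becomes $14,550.

Unit 5A: $2,810; Unit 1A: $14,550; Unit PH2: $10,530; Unit 4A: $5,560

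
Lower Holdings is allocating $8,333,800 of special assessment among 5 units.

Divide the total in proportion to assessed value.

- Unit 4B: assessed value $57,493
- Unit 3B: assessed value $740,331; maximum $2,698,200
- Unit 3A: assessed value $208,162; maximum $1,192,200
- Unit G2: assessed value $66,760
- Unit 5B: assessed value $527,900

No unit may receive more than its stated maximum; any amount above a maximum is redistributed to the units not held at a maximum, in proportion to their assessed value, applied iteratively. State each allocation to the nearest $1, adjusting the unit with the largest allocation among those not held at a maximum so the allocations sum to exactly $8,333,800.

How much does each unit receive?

Total assessed value = 1,600,646.
Proportional shares (ignoring caps): Unit 4B 299,338.62; Unit 3B 3,854,550.28; Unit 3A 1,083,800.21; Unit G2 347,587.47; Unit 5B 2,748,523.42.
Capped: Unit 3B ($2,698,200); remaining pool $5,635,600 reallocated over remaining assessed value 860,315.
Capped: Unit 3A ($1,192,200); remaining pool $4,443,400 reallocated over remaining assessed value 652,153.
Remaining shares: Unit 4B 391,724.64 → $391,725; Unit G2 454,864.71 → $454,865; Unit 5B 3,596,810.66 → $3,596,811.
Rounding difference −$1 applied to Unit 5B → $3,596,810.

Unit 4B: $391,725 · Unit 3B: $2,698,200 · Unit 3A: $1,192,200 · Unit G2: $454,865 · Unit 5B: $3,596,810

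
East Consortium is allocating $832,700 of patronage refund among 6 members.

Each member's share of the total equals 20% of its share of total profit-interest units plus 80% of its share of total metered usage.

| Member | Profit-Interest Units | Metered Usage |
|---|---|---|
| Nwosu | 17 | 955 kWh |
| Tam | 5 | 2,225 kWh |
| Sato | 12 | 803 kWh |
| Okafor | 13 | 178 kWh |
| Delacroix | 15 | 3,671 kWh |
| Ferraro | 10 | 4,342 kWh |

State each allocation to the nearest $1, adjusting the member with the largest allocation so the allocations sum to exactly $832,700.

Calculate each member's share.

Profit-interest units total 72; metered usage total 12,174.
Composite weights (20% profit-interest units + 80% metered usage): Nwosu 0.1100; Tam 0.1601; Sato 0.0861; Okafor 0.0478; Delacroix 0.2829; Ferraro 0.3131.
Unrounded shares: Nwosu 91,579.44; Tam 133,317.04; Sato 71,696.74; Okafor 39,809.86; Delacroix 235,572.57; Ferraro 260,724.34.
Rounded to nearest $1: Nwosu $91,579; Tam $133,317; Sato $71,697; Okafor $39,810; Delacroix $235,573; Ferraro $260,724. Sum = $832,700.
No rounding difference to absorb.

Nwosu: $91,579; Tam: $133,317; Sato: $71,697; Okafor: $39,810; Delacroix: $235,573; Ferraro: $260,724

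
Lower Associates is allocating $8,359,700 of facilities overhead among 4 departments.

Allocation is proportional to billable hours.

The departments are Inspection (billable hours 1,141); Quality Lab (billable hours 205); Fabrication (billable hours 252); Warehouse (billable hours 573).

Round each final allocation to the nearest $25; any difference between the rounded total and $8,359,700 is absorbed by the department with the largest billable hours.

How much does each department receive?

Billable hours total: 2,171.
Unrounded shares: Inspection 1,141/2,171 × $8,359,700 = 4,393,559.51; Quality Lab 205/2,171 × $8,359,700 = 789,377.48; Fabrication 252/2,171 × $8,359,700 = 970,356.70; Warehouse 573/2,171 × $8,359,700 = 2,206,406.31.
At nearest $25: Inspection $4,393,550; Quality Lab $789,375; Fabrication $970,350; Warehouse $2,206,400. Sum = $8,359,675.
Difference $8,359,700 − $8,359,675 = +$25 applied to largest billable hours (Inspection): Inspection becomes $4,393,575.

Inspection: $4,393,575; Quality Lab: $789,375; Fabrication: $970,350; Warehouse: $2,206,400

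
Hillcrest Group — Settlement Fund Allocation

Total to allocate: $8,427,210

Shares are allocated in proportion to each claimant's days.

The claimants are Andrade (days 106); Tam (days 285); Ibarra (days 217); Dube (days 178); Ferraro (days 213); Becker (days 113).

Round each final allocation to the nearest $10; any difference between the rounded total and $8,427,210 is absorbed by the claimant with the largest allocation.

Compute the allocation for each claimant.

Total days = 1,112.
Raw shares: Andrade 106/1,112 × $8,427,210 = 803,313.18; Tam 285/1,112 × $8,427,210 = 2,159,851.48; Ibarra 217/1,112 × $8,427,210 = 1,644,518.50; Dube 178/1,112 × $8,427,210 = 1,348,959.87; Ferraro 213/1,112 × $8,427,210 = 1,614,204.79; Becker 113/1,112 × $8,427,210 = 856,362.17.
At nearest $10: Andrade $803,310; Tam $2,159,850; Ibarra $1,644,520; Dube $1,348,960; Ferraro $1,614,200; Becker $856,360. Sum = $8,427,200.
Difference $8,427,210 − $8,427,200 = +$10 applied to largest allocation (Tam): Tam becomes $2,159,860.

Andrade: $803,310 | Tam: $2,159,860 | Ibarra: $1,644,520 | Dube: $1,348,960 | Ferraro: $1,614,200 | Becker: $856,360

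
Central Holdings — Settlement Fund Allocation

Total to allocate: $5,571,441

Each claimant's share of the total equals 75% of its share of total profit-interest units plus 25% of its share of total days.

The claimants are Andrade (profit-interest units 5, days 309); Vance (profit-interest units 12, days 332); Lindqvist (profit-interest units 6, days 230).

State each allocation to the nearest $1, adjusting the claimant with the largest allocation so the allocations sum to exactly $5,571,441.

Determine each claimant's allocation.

Andrade: $1,402,525 · Vance: $2,711,047 · Lindqvist: $1,457,869

Totals — profit-interest units 23, days 871.
Combined weights (75% profit-interest units + 25% days): Andrade 0.2517; Vance 0.4866; Lindqvist 0.2617.
Unrounded shares: Andrade 1,402,524.68; Vance 2,711,047.12; Lindqvist 1,457,869.20.
Rounded to nearest $1: Andrade $1,402,525; Vance $2,711,047; Lindqvist $1,457,869. Sum = $5,571,441.
Rounded total matches; no reconciliation needed.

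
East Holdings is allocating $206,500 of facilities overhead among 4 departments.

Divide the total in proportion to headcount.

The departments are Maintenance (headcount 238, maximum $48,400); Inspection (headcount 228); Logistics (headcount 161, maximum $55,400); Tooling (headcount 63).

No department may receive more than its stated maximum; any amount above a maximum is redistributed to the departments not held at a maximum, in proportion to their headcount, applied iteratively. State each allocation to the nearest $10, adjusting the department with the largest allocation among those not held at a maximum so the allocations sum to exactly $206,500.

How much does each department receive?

Maintenance: $48,400; Inspection: $80,470; Logistics: $55,400; Tooling: $22,230

Sum of headcount: 690.
Pro-rata shares before constraints: Maintenance 71,227.54; Inspection 68,234.78; Logistics 48,183.33; Tooling 18,854.35.
Cap binds for Maintenance ($48,400); balance $158,100 reallocated over remaining headcount 452.
Cap binds for Logistics ($55,400); balance $102,700 reallocated over remaining headcount 291.
Shares after redistribution: Inspection 80,465.98 → $80,470; Tooling 22,234.02 → $22,230.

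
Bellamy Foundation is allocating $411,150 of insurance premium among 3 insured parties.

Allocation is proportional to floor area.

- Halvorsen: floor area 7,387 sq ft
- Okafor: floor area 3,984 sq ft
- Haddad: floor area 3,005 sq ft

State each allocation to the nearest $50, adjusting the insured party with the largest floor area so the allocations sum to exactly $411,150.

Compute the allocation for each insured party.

Floor area total: 7,387 + 3,984 + 3,005 = 14,376.
Raw shares: Halvorsen 211,266.35; Okafor 113,941.40; Haddad 85,942.25.
At nearest $50: Halvorsen $211,250; Okafor $113,950; Haddad $85,950. Sum = $411,150.
Rounded total matches; no reconciliation needed.

Halvorsen: $211,250 | Okafor: $113,950 | Haddad: $85,950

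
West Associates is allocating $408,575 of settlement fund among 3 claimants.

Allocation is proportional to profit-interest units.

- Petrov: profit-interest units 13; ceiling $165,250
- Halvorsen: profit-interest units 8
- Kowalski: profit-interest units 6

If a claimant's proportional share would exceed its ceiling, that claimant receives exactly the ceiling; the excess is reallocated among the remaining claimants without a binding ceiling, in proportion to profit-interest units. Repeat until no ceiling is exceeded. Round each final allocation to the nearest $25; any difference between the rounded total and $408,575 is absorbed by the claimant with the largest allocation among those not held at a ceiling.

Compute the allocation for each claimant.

Petrov: $165,250; Halvorsen: $139,050; Kowalski: $104,275

Combined profit-interest units = 27.
Unconstrained shares: Petrov 196,721.30; Halvorsen 121,059.26; Kowalski 90,794.44.
Capped: Petrov ($165,250); remaining pool $243,325 reallocated over remaining profit-interest units 14.
Shares after redistribution: Halvorsen 139,042.86 → $139,050; Kowalski 104,282.14 → $104,275.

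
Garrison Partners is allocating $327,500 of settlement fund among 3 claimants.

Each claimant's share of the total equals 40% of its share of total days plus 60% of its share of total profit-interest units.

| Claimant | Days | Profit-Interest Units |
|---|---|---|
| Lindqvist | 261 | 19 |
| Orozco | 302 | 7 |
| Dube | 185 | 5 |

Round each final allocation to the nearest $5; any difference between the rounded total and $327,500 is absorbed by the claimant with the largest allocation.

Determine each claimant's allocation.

Lindqvist: $166,145; Orozco: $97,260; Dube: $64,095

Totals — days 748, profit-interest units 31.
Composite weights (40% days + 60% profit-interest units): Lindqvist 0.5073; Orozco 0.2970; Dube 0.1957.
Raw shares: Lindqvist 166,145.38; Orozco 97,261.34; Dube 64,093.28.
Rounded to nearest $5: Lindqvist $166,145; Orozco $97,260; Dube $64,095. Sum = $327,500.
Rounded total matches; no reconciliation needed.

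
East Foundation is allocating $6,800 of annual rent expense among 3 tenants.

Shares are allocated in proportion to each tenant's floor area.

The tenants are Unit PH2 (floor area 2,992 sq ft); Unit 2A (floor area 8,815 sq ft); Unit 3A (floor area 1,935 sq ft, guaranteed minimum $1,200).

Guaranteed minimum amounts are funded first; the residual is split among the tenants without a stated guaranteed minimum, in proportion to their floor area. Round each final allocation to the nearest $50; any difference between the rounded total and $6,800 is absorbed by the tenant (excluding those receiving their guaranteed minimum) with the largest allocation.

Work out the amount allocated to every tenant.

Fund the minimums — Unit 3A $1,200. Remaining pool $5,600.
Remaining pool split over remaining floor area 11,807: Unit PH2 1,419.09 → $1,400; Unit 2A 4,180.91 → $4,200.

Unit PH2: $1,400 · Unit 2A: $4,200 · Unit 3A: $1,200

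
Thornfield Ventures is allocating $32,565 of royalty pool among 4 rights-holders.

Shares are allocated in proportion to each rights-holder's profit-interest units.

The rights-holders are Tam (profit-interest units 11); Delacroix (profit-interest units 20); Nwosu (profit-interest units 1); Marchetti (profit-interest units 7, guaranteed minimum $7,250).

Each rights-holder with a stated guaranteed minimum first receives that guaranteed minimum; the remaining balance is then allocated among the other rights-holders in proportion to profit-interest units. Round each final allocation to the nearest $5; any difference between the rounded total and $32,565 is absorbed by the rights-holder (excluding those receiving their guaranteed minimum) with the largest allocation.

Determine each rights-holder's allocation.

Fund the minimums — Marchetti $7,250. Balance $25,315.
Balance split over remaining profit-interest units 32: Tam 8,702.03 → $8,700; Delacroix 15,821.88 → $15,820; Nwosu 791.09 → $790.
Rounding difference +$5 applied to Delacroix → $15,825.

Tam: $8,700 · Delacroix: $15,825 · Nwosu: $790 · Marchetti: $7,250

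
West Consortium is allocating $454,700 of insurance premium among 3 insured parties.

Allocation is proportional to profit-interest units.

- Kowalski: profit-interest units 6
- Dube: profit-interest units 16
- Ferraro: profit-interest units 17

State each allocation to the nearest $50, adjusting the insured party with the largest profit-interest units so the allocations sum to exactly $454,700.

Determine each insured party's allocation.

Sum of profit-interest units: 6 + 16 + 17 = 39.
Unrounded shares: Kowalski 69,953.85; Dube 186,543.59; Ferraro 198,202.56.
After rounding ($50): Kowalski $69,950; Dube $186,550; Ferraro $198,200. Sum = $454,700.
Sum already equals the total — no adjustment.

Kowalski: $69,950 | Dube: $186,550 | Ferraro: $198,200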